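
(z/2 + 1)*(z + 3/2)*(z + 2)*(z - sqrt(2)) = z^4/2 - sqrt(2)*z^3/2 + 11*z^3/4 - 11*sqrt(2)*z^2/4 + 5*z^2 - 5*sqrt(2)*z + 3*z - 3*sqrt(2)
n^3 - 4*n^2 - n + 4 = (n - 4)*(n - 1)*(n + 1)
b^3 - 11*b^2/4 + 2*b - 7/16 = (b - 7/4)*(b - 1/2)^2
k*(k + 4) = k^2 + 4*k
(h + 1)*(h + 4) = h^2 + 5*h + 4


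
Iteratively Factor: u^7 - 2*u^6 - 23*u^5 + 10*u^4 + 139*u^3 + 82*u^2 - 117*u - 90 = (u - 5)*(u^6 + 3*u^5 - 8*u^4 - 30*u^3 - 11*u^2 + 27*u + 18) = (u - 5)*(u - 1)*(u^5 + 4*u^4 - 4*u^3 - 34*u^2 - 45*u - 18) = (u - 5)*(u - 1)*(u + 3)*(u^4 + u^3 - 7*u^2 - 13*u - 6) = (u - 5)*(u - 1)*(u + 1)*(u + 3)*(u^3 - 7*u - 6) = (u - 5)*(u - 3)*(u - 1)*(u + 1)*(u + 3)*(u^2 + 3*u + 2) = (u - 5)*(u - 3)*(u - 1)*(u + 1)^2*(u + 3)*(u + 2)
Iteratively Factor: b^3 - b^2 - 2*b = (b)*(b^2 - b - 2) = b*(b - 2)*(b + 1)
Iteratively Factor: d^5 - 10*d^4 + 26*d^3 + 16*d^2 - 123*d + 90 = (d - 3)*(d^4 - 7*d^3 + 5*d^2 + 31*d - 30) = (d - 3)*(d + 2)*(d^3 - 9*d^2 + 23*d - 15) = (d - 3)^2*(d + 2)*(d^2 - 6*d + 5) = (d - 3)^2*(d - 1)*(d + 2)*(d - 5)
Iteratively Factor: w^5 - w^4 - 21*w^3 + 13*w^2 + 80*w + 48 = (w - 4)*(w^4 + 3*w^3 - 9*w^2 - 23*w - 12) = (w - 4)*(w + 1)*(w^3 + 2*w^2 - 11*w - 12) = (w - 4)*(w + 1)*(w + 4)*(w^2 - 2*w - 3) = (w - 4)*(w - 3)*(w + 1)*(w + 4)*(w + 1)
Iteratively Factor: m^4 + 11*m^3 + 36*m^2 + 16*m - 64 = (m + 4)*(m^3 + 7*m^2 + 8*m - 16) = (m + 4)^2*(m^2 + 3*m - 4) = (m - 1)*(m + 4)^2*(m + 4)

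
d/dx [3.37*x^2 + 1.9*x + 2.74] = 6.74*x + 1.9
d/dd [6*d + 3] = 6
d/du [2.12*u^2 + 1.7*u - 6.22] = 4.24*u + 1.7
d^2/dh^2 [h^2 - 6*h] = 2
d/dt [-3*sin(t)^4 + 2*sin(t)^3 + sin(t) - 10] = (-12*sin(t)^3 + 6*sin(t)^2 + 1)*cos(t)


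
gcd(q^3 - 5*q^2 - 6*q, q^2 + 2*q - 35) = 1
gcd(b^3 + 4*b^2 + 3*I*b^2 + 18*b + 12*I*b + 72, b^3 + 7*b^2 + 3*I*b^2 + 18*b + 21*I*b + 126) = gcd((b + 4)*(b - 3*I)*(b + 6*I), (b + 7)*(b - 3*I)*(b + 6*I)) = b^2 + 3*I*b + 18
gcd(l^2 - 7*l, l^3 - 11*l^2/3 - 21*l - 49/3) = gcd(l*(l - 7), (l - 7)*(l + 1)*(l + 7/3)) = l - 7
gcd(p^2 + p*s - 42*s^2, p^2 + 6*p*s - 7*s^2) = p + 7*s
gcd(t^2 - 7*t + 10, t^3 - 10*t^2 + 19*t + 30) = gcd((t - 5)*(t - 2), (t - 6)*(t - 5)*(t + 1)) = t - 5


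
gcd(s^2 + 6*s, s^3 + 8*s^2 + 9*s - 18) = s + 6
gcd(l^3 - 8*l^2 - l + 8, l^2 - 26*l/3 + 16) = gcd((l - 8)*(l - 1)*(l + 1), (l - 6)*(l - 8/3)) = 1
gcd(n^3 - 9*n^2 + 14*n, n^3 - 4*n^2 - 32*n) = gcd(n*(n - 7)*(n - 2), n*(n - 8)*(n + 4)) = n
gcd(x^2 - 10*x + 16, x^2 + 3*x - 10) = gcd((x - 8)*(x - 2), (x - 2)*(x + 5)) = x - 2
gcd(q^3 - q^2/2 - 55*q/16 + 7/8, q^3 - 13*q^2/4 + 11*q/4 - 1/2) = q^2 - 9*q/4 + 1/2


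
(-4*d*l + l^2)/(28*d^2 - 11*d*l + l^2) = -l/(7*d - l)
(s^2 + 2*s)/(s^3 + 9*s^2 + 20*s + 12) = s/(s^2 + 7*s + 6)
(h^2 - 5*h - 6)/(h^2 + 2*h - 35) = (h^2 - 5*h - 6)/(h^2 + 2*h - 35)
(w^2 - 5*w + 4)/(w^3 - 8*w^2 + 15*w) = (w^2 - 5*w + 4)/(w*(w^2 - 8*w + 15))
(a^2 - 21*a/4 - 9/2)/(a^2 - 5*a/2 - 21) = (4*a + 3)/(2*(2*a + 7))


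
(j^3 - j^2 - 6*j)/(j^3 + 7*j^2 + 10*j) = (j - 3)/(j + 5)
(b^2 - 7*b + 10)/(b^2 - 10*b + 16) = (b - 5)/(b - 8)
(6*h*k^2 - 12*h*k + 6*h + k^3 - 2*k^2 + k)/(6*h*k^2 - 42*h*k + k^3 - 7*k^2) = (k^2 - 2*k + 1)/(k*(k - 7))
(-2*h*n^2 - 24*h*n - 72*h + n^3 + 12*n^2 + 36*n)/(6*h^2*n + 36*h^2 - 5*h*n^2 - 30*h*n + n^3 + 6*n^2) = (-n - 6)/(3*h - n)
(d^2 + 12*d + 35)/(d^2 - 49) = (d + 5)/(d - 7)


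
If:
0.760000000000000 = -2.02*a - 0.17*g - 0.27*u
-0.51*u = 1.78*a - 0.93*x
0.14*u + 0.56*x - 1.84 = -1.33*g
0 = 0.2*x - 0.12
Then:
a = -1.08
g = 0.62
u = 4.85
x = 0.60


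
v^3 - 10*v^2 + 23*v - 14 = (v - 7)*(v - 2)*(v - 1)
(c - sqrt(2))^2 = c^2 - 2*sqrt(2)*c + 2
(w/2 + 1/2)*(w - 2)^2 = w^3/2 - 3*w^2/2 + 2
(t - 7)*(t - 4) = t^2 - 11*t + 28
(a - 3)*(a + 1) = a^2 - 2*a - 3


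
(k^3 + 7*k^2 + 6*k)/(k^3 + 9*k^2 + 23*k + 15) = k*(k + 6)/(k^2 + 8*k + 15)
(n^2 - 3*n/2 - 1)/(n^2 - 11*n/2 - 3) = (n - 2)/(n - 6)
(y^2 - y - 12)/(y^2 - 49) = (y^2 - y - 12)/(y^2 - 49)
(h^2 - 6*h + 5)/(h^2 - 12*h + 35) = (h - 1)/(h - 7)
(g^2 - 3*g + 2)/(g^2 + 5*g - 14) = (g - 1)/(g + 7)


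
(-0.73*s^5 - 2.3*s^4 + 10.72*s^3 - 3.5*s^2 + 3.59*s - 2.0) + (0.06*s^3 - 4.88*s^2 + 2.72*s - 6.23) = -0.73*s^5 - 2.3*s^4 + 10.78*s^3 - 8.38*s^2 + 6.31*s - 8.23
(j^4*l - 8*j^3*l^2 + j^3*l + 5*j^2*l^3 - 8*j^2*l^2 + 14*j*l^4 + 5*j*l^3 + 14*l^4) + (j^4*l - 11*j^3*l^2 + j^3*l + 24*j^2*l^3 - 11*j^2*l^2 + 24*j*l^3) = 2*j^4*l - 19*j^3*l^2 + 2*j^3*l + 29*j^2*l^3 - 19*j^2*l^2 + 14*j*l^4 + 29*j*l^3 + 14*l^4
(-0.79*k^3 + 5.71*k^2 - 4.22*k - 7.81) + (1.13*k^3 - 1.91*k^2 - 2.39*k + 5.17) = 0.34*k^3 + 3.8*k^2 - 6.61*k - 2.64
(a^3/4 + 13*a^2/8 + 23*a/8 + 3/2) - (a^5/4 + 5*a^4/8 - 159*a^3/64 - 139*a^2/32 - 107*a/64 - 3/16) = -a^5/4 - 5*a^4/8 + 175*a^3/64 + 191*a^2/32 + 291*a/64 + 27/16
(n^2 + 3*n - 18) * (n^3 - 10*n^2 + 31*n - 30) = n^5 - 7*n^4 - 17*n^3 + 243*n^2 - 648*n + 540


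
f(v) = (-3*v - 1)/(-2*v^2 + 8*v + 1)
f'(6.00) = -0.44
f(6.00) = 0.83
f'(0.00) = 5.00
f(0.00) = -1.00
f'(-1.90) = -0.02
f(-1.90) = -0.22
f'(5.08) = -1.71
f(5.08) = 1.63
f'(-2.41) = -0.02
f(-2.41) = -0.21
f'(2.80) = -0.89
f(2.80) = -1.22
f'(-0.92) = 0.06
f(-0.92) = -0.22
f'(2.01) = -0.34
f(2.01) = -0.78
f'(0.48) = 0.09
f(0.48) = -0.56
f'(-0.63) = 0.22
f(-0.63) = -0.18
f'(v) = (-3*v - 1)*(4*v - 8)/(-2*v^2 + 8*v + 1)^2 - 3/(-2*v^2 + 8*v + 1) = (-6*v^2 - 4*v + 5)/(4*v^4 - 32*v^3 + 60*v^2 + 16*v + 1)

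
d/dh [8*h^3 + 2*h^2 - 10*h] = 24*h^2 + 4*h - 10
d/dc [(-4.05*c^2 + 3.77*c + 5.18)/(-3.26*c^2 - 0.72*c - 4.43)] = (15.2062*c^2 + 69.6566*c - 12.9715)/(10.6276*c^4 + 4.6944*c^3 + 29.402*c^2 + 6.3792*c + 19.6249)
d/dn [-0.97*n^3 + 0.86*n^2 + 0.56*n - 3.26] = -2.91*n^2 + 1.72*n + 0.56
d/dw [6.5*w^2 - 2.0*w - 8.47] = 13.0*w - 2.0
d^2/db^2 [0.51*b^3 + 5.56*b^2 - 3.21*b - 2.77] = 3.06*b + 11.12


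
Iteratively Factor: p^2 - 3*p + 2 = (p - 2)*(p - 1)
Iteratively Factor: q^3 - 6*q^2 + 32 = (q - 4)*(q^2 - 2*q - 8) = (q - 4)^2*(q + 2)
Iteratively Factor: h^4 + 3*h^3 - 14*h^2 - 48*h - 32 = (h - 4)*(h^3 + 7*h^2 + 14*h + 8) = (h - 4)*(h + 1)*(h^2 + 6*h + 8) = (h - 4)*(h + 1)*(h + 4)*(h + 2)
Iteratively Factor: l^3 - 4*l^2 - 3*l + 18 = (l - 3)*(l^2 - l - 6) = (l - 3)^2*(l + 2)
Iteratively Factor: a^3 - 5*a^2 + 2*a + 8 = (a - 4)*(a^2 - a - 2) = (a - 4)*(a - 2)*(a + 1)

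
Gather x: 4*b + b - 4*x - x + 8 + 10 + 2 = 5*b - 5*x + 20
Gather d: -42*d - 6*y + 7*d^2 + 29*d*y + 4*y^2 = 7*d^2 + d*(29*y - 42) + 4*y^2 - 6*y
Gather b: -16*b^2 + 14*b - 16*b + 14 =-16*b^2 - 2*b + 14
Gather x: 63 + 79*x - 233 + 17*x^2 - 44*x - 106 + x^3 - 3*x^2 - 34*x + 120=x^3 + 14*x^2 + x - 156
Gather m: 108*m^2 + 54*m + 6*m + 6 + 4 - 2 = 108*m^2 + 60*m + 8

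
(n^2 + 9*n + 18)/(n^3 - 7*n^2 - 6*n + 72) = (n + 6)/(n^2 - 10*n + 24)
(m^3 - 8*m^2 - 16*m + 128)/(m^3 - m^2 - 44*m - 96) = (m - 4)/(m + 3)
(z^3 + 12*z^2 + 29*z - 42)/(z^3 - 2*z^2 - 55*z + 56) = (z + 6)/(z - 8)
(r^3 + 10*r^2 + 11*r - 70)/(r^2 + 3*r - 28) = (r^2 + 3*r - 10)/(r - 4)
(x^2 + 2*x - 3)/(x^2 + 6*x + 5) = (x^2 + 2*x - 3)/(x^2 + 6*x + 5)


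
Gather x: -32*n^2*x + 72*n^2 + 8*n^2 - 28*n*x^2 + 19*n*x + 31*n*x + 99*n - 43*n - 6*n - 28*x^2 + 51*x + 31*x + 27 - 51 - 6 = 80*n^2 + 50*n + x^2*(-28*n - 28) + x*(-32*n^2 + 50*n + 82) - 30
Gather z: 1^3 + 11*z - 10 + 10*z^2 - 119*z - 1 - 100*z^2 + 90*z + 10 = -90*z^2 - 18*z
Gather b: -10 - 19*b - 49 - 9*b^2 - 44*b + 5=-9*b^2 - 63*b - 54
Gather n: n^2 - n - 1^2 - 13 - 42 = n^2 - n - 56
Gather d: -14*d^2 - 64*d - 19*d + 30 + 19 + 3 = -14*d^2 - 83*d + 52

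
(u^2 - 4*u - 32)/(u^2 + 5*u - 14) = (u^2 - 4*u - 32)/(u^2 + 5*u - 14)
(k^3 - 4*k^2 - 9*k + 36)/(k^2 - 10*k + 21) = (k^2 - k - 12)/(k - 7)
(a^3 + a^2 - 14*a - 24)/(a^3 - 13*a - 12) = (a + 2)/(a + 1)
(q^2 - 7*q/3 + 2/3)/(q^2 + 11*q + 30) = (3*q^2 - 7*q + 2)/(3*(q^2 + 11*q + 30))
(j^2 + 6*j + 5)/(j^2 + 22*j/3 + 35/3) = 3*(j + 1)/(3*j + 7)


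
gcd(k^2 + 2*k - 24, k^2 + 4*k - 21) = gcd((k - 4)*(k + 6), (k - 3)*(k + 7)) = 1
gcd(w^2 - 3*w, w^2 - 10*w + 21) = w - 3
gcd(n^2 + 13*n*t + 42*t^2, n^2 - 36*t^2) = n + 6*t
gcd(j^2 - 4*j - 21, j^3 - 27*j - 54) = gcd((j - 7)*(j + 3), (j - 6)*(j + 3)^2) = j + 3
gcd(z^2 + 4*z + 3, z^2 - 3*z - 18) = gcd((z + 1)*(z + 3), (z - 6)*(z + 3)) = z + 3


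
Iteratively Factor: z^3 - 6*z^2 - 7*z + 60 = (z - 5)*(z^2 - z - 12) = (z - 5)*(z + 3)*(z - 4)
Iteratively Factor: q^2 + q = (q + 1)*(q)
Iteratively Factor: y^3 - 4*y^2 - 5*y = (y - 5)*(y^2 + y) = (y - 5)*(y + 1)*(y)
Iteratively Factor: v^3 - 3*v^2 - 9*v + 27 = (v + 3)*(v^2 - 6*v + 9) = (v - 3)*(v + 3)*(v - 3)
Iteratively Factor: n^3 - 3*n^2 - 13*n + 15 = (n - 1)*(n^2 - 2*n - 15) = (n - 1)*(n + 3)*(n - 5)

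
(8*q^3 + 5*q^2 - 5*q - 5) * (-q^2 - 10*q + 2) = -8*q^5 - 85*q^4 - 29*q^3 + 65*q^2 + 40*q - 10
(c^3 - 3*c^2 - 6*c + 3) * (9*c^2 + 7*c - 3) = 9*c^5 - 20*c^4 - 78*c^3 - 6*c^2 + 39*c - 9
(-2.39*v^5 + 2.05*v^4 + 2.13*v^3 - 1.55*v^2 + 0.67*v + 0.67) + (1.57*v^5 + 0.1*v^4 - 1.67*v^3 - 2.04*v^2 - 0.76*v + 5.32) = -0.82*v^5 + 2.15*v^4 + 0.46*v^3 - 3.59*v^2 - 0.09*v + 5.99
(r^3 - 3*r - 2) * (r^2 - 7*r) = r^5 - 7*r^4 - 3*r^3 + 19*r^2 + 14*r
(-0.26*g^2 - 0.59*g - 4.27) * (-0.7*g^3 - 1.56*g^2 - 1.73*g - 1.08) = 0.182*g^5 + 0.8186*g^4 + 4.3592*g^3 + 7.9627*g^2 + 8.0243*g + 4.6116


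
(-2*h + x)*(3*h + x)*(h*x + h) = -6*h^3*x - 6*h^3 + h^2*x^2 + h^2*x + h*x^3 + h*x^2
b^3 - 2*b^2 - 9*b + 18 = (b - 3)*(b - 2)*(b + 3)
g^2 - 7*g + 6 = (g - 6)*(g - 1)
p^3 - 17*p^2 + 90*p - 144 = (p - 8)*(p - 6)*(p - 3)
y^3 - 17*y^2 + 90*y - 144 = (y - 8)*(y - 6)*(y - 3)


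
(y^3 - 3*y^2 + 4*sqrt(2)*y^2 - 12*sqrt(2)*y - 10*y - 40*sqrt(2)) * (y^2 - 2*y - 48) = y^5 - 5*y^4 + 4*sqrt(2)*y^4 - 52*y^3 - 20*sqrt(2)*y^3 - 208*sqrt(2)*y^2 + 164*y^2 + 480*y + 656*sqrt(2)*y + 1920*sqrt(2)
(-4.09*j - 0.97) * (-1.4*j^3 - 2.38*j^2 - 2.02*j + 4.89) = 5.726*j^4 + 11.0922*j^3 + 10.5704*j^2 - 18.0407*j - 4.7433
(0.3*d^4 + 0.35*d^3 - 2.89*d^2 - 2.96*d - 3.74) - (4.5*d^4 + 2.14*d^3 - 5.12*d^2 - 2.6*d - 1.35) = -4.2*d^4 - 1.79*d^3 + 2.23*d^2 - 0.36*d - 2.39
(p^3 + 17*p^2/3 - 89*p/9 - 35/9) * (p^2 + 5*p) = p^5 + 32*p^4/3 + 166*p^3/9 - 160*p^2/3 - 175*p/9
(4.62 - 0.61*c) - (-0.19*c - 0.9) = 5.52 - 0.42*c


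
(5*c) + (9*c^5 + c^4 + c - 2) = 9*c^5 + c^4 + 6*c - 2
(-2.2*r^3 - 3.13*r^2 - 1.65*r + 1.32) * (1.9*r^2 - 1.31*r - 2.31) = -4.18*r^5 - 3.065*r^4 + 6.0473*r^3 + 11.8998*r^2 + 2.0823*r - 3.0492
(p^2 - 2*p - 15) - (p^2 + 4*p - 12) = -6*p - 3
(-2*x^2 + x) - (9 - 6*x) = -2*x^2 + 7*x - 9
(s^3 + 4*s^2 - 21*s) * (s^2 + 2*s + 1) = s^5 + 6*s^4 - 12*s^3 - 38*s^2 - 21*s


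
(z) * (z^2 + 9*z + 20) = z^3 + 9*z^2 + 20*z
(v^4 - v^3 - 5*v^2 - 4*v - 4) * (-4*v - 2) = -4*v^5 + 2*v^4 + 22*v^3 + 26*v^2 + 24*v + 8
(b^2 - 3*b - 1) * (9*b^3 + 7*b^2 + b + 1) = 9*b^5 - 20*b^4 - 29*b^3 - 9*b^2 - 4*b - 1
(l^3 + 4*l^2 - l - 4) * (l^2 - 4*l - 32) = l^5 - 49*l^3 - 128*l^2 + 48*l + 128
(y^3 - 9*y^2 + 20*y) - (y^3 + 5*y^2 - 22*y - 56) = -14*y^2 + 42*y + 56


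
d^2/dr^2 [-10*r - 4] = 0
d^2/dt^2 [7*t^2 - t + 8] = 14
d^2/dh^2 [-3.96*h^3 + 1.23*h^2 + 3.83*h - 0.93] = 2.46 - 23.76*h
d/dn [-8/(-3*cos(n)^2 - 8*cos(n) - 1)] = 16*(3*cos(n) + 4)*sin(n)/(3*cos(n)^2 + 8*cos(n) + 1)^2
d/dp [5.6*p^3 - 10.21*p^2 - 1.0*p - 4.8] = 16.8*p^2 - 20.42*p - 1.0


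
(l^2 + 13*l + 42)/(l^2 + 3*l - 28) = (l + 6)/(l - 4)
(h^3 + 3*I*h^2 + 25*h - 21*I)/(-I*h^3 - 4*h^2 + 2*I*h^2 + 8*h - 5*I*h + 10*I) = (I*h^3 - 3*h^2 + 25*I*h + 21)/(h^3 + h^2*(-2 - 4*I) + h*(5 + 8*I) - 10)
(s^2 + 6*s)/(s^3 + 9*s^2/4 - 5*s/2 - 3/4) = 4*s*(s + 6)/(4*s^3 + 9*s^2 - 10*s - 3)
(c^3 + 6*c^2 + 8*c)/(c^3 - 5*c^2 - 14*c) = (c + 4)/(c - 7)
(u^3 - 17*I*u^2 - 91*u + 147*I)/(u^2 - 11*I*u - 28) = (u^2 - 10*I*u - 21)/(u - 4*I)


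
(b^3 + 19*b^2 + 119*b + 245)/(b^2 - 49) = (b^2 + 12*b + 35)/(b - 7)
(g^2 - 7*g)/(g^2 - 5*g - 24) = g*(7 - g)/(-g^2 + 5*g + 24)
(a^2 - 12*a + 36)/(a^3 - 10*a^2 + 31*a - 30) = (a^2 - 12*a + 36)/(a^3 - 10*a^2 + 31*a - 30)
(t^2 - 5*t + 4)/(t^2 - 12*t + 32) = (t - 1)/(t - 8)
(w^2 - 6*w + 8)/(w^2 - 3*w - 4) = (w - 2)/(w + 1)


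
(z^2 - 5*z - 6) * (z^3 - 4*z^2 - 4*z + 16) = z^5 - 9*z^4 + 10*z^3 + 60*z^2 - 56*z - 96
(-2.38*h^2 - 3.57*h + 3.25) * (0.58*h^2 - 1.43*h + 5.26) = -1.3804*h^4 + 1.3328*h^3 - 5.5287*h^2 - 23.4257*h + 17.095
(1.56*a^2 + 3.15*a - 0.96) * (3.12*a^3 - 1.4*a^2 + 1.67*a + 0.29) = 4.8672*a^5 + 7.644*a^4 - 4.8*a^3 + 7.0569*a^2 - 0.6897*a - 0.2784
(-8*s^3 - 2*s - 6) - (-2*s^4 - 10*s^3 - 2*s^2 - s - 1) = 2*s^4 + 2*s^3 + 2*s^2 - s - 5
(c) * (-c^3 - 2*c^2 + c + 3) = -c^4 - 2*c^3 + c^2 + 3*c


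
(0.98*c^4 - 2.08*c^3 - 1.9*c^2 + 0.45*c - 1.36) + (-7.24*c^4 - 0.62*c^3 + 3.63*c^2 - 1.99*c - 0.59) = -6.26*c^4 - 2.7*c^3 + 1.73*c^2 - 1.54*c - 1.95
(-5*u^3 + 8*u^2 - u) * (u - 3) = -5*u^4 + 23*u^3 - 25*u^2 + 3*u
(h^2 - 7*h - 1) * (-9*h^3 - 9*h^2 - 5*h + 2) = -9*h^5 + 54*h^4 + 67*h^3 + 46*h^2 - 9*h - 2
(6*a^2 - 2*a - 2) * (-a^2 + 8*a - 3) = -6*a^4 + 50*a^3 - 32*a^2 - 10*a + 6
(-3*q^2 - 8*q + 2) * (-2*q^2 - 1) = 6*q^4 + 16*q^3 - q^2 + 8*q - 2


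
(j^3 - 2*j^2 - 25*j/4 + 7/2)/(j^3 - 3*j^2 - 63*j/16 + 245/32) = 8*(2*j^2 + 3*j - 2)/(16*j^2 + 8*j - 35)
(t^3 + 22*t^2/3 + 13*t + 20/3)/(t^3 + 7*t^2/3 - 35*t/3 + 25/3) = (3*t^2 + 7*t + 4)/(3*t^2 - 8*t + 5)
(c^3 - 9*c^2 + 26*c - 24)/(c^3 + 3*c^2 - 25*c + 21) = (c^2 - 6*c + 8)/(c^2 + 6*c - 7)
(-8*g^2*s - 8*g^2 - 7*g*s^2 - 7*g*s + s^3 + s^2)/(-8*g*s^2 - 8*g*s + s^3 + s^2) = (g + s)/s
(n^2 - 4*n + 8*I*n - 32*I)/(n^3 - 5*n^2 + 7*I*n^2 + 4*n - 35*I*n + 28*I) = (n + 8*I)/(n^2 + n*(-1 + 7*I) - 7*I)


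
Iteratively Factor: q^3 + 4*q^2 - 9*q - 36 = (q + 3)*(q^2 + q - 12) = (q + 3)*(q + 4)*(q - 3)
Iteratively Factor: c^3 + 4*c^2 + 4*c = (c)*(c^2 + 4*c + 4) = c*(c + 2)*(c + 2)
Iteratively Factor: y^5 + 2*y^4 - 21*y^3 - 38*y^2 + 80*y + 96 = (y - 2)*(y^4 + 4*y^3 - 13*y^2 - 64*y - 48) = (y - 2)*(y + 3)*(y^3 + y^2 - 16*y - 16) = (y - 2)*(y + 1)*(y + 3)*(y^2 - 16) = (y - 2)*(y + 1)*(y + 3)*(y + 4)*(y - 4)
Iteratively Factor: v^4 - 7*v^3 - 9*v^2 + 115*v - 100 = (v - 5)*(v^3 - 2*v^2 - 19*v + 20) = (v - 5)*(v - 1)*(v^2 - v - 20) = (v - 5)^2*(v - 1)*(v + 4)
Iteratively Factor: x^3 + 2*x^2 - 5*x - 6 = (x - 2)*(x^2 + 4*x + 3) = (x - 2)*(x + 1)*(x + 3)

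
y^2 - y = y*(y - 1)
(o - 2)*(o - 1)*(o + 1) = o^3 - 2*o^2 - o + 2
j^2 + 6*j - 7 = (j - 1)*(j + 7)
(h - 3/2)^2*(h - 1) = h^3 - 4*h^2 + 21*h/4 - 9/4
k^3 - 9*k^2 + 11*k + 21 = (k - 7)*(k - 3)*(k + 1)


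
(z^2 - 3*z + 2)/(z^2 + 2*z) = (z^2 - 3*z + 2)/(z*(z + 2))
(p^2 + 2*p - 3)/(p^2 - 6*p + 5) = (p + 3)/(p - 5)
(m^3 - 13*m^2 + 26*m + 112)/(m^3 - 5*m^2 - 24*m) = (m^2 - 5*m - 14)/(m*(m + 3))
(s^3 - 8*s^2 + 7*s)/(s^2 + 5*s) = (s^2 - 8*s + 7)/(s + 5)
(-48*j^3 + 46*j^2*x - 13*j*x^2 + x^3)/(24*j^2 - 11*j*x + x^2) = -2*j + x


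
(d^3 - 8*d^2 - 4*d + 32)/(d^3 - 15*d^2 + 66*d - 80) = (d + 2)/(d - 5)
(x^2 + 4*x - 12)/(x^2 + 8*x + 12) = (x - 2)/(x + 2)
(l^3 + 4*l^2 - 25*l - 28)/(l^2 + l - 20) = (l^2 + 8*l + 7)/(l + 5)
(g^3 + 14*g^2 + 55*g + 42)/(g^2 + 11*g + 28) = (g^2 + 7*g + 6)/(g + 4)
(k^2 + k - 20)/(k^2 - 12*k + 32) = (k + 5)/(k - 8)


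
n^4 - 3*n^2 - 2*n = n*(n - 2)*(n + 1)^2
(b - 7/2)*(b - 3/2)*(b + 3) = b^3 - 2*b^2 - 39*b/4 + 63/4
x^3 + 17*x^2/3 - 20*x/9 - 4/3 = (x - 2/3)*(x + 1/3)*(x + 6)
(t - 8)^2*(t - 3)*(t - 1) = t^4 - 20*t^3 + 131*t^2 - 304*t + 192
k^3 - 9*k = k*(k - 3)*(k + 3)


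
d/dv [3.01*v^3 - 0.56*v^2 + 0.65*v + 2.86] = 9.03*v^2 - 1.12*v + 0.65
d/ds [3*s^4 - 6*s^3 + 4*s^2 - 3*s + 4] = 12*s^3 - 18*s^2 + 8*s - 3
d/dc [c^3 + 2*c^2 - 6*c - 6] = 3*c^2 + 4*c - 6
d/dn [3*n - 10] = 3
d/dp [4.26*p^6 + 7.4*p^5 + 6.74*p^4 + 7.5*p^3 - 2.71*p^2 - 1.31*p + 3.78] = 25.56*p^5 + 37.0*p^4 + 26.96*p^3 + 22.5*p^2 - 5.42*p - 1.31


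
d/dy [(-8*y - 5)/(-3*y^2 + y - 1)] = (24*y^2 - 8*y - (6*y - 1)*(8*y + 5) + 8)/(3*y^2 - y + 1)^2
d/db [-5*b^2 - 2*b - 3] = -10*b - 2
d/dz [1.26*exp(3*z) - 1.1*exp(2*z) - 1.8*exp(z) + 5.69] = (3.78*exp(2*z) - 2.2*exp(z) - 1.8)*exp(z)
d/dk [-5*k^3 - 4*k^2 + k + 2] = -15*k^2 - 8*k + 1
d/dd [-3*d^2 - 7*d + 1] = -6*d - 7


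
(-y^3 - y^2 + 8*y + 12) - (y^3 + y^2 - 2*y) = -2*y^3 - 2*y^2 + 10*y + 12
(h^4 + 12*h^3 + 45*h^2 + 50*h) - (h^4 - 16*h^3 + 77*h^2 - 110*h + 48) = 28*h^3 - 32*h^2 + 160*h - 48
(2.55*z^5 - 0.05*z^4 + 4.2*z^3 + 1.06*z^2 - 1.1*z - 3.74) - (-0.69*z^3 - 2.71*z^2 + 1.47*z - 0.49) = 2.55*z^5 - 0.05*z^4 + 4.89*z^3 + 3.77*z^2 - 2.57*z - 3.25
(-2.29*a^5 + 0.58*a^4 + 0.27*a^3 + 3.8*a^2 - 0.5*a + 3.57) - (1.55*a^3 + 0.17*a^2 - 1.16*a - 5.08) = -2.29*a^5 + 0.58*a^4 - 1.28*a^3 + 3.63*a^2 + 0.66*a + 8.65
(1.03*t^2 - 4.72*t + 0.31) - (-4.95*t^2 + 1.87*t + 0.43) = 5.98*t^2 - 6.59*t - 0.12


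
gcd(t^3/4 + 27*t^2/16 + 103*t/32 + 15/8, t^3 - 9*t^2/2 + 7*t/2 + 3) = 1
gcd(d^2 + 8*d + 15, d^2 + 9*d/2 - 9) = 1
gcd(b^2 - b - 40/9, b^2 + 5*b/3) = b + 5/3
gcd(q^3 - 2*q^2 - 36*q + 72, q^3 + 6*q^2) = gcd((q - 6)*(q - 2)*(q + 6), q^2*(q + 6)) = q + 6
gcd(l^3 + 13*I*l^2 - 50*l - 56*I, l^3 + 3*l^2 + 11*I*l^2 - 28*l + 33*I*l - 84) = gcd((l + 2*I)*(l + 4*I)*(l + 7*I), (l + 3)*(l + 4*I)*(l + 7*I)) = l^2 + 11*I*l - 28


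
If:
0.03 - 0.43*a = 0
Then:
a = 0.07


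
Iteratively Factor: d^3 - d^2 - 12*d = (d - 4)*(d^2 + 3*d) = d*(d - 4)*(d + 3)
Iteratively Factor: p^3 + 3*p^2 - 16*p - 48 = (p + 3)*(p^2 - 16) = (p + 3)*(p + 4)*(p - 4)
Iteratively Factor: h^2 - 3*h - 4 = (h - 4)*(h + 1)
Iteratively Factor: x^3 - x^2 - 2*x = (x)*(x^2 - x - 2) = x*(x + 1)*(x - 2)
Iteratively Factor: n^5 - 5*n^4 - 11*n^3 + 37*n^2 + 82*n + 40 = (n - 4)*(n^4 - n^3 - 15*n^2 - 23*n - 10) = (n - 4)*(n + 1)*(n^3 - 2*n^2 - 13*n - 10) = (n - 4)*(n + 1)^2*(n^2 - 3*n - 10) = (n - 4)*(n + 1)^2*(n + 2)*(n - 5)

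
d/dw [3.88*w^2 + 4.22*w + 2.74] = 7.76*w + 4.22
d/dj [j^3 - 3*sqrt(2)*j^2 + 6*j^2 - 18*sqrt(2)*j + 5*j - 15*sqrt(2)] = 3*j^2 - 6*sqrt(2)*j + 12*j - 18*sqrt(2) + 5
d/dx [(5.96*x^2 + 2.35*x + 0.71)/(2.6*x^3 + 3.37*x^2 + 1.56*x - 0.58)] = (-15.496*x^4 - 12.22*x^3 - 4.1599*x^2 - 11.699*x - 2.4706)/(6.76*x^6 + 17.524*x^5 + 19.4689*x^4 + 7.4984*x^3 - 1.4756*x^2 - 1.8096*x + 0.3364)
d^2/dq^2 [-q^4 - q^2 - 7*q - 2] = -12*q^2 - 2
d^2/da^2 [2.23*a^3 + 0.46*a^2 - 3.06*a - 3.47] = 13.38*a + 0.92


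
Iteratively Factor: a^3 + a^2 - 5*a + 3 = (a + 3)*(a^2 - 2*a + 1) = (a - 1)*(a + 3)*(a - 1)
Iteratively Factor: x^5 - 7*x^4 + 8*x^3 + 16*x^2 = (x)*(x^4 - 7*x^3 + 8*x^2 + 16*x) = x*(x - 4)*(x^3 - 3*x^2 - 4*x) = x*(x - 4)*(x + 1)*(x^2 - 4*x) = x^2*(x - 4)*(x + 1)*(x - 4)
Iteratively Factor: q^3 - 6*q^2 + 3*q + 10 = (q - 5)*(q^2 - q - 2) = (q - 5)*(q - 2)*(q + 1)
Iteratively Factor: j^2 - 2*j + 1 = (j - 1)*(j - 1)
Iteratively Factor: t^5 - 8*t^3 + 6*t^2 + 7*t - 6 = (t - 1)*(t^4 + t^3 - 7*t^2 - t + 6) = (t - 1)*(t + 3)*(t^3 - 2*t^2 - t + 2) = (t - 1)*(t + 1)*(t + 3)*(t^2 - 3*t + 2) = (t - 1)^2*(t + 1)*(t + 3)*(t - 2)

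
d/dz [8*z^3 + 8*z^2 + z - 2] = 24*z^2 + 16*z + 1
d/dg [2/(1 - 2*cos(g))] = -4*sin(g)/(2*cos(g) - 1)^2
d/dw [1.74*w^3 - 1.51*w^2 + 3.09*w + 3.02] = 5.22*w^2 - 3.02*w + 3.09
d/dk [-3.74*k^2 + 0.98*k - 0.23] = 0.98 - 7.48*k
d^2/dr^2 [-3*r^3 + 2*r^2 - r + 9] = 4 - 18*r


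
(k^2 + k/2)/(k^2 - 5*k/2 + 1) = k*(2*k + 1)/(2*k^2 - 5*k + 2)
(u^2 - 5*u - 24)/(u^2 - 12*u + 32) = (u + 3)/(u - 4)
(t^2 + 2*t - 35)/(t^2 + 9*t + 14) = (t - 5)/(t + 2)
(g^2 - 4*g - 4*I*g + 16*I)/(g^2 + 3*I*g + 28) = (g - 4)/(g + 7*I)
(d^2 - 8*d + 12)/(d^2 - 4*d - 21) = (-d^2 + 8*d - 12)/(-d^2 + 4*d + 21)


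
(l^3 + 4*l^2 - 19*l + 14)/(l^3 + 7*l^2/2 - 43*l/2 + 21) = 2*(l - 1)/(2*l - 3)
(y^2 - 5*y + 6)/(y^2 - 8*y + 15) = (y - 2)/(y - 5)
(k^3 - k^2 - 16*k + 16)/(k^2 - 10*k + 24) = (k^2 + 3*k - 4)/(k - 6)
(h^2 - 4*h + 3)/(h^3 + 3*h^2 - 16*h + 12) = (h - 3)/(h^2 + 4*h - 12)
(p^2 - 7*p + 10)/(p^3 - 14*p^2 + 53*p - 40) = (p - 2)/(p^2 - 9*p + 8)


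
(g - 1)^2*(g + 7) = g^3 + 5*g^2 - 13*g + 7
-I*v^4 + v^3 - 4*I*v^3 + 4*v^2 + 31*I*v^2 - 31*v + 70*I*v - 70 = (v - 5)*(v + 2)*(v + 7)*(-I*v + 1)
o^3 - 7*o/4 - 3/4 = (o - 3/2)*(o + 1/2)*(o + 1)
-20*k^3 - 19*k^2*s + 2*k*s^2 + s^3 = (-4*k + s)*(k + s)*(5*k + s)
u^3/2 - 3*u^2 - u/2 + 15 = (u/2 + 1)*(u - 5)*(u - 3)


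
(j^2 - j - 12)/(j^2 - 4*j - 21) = (j - 4)/(j - 7)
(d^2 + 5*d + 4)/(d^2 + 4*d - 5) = (d^2 + 5*d + 4)/(d^2 + 4*d - 5)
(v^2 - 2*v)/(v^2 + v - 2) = v*(v - 2)/(v^2 + v - 2)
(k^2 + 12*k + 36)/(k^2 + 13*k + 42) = (k + 6)/(k + 7)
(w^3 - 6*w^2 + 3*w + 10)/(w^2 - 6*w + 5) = (w^2 - w - 2)/(w - 1)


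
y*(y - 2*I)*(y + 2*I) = y^3 + 4*y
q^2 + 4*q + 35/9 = (q + 5/3)*(q + 7/3)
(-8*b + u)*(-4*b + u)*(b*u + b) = 32*b^3*u + 32*b^3 - 12*b^2*u^2 - 12*b^2*u + b*u^3 + b*u^2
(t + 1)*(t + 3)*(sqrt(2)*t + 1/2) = sqrt(2)*t^3 + t^2/2 + 4*sqrt(2)*t^2 + 2*t + 3*sqrt(2)*t + 3/2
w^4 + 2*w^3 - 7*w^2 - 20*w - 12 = (w - 3)*(w + 1)*(w + 2)^2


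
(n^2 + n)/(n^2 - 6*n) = (n + 1)/(n - 6)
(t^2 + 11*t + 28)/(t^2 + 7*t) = (t + 4)/t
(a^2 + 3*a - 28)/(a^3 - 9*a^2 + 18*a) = (a^2 + 3*a - 28)/(a*(a^2 - 9*a + 18))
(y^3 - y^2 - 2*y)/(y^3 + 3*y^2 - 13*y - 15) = y*(y - 2)/(y^2 + 2*y - 15)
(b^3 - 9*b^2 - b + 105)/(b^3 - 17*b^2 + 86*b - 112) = (b^2 - 2*b - 15)/(b^2 - 10*b + 16)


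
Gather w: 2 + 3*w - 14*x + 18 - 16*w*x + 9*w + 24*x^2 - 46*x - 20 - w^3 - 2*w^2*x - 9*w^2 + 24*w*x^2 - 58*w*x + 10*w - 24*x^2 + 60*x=-w^3 + w^2*(-2*x - 9) + w*(24*x^2 - 74*x + 22)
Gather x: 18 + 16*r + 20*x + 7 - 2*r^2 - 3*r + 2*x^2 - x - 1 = -2*r^2 + 13*r + 2*x^2 + 19*x + 24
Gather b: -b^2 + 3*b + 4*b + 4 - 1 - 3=-b^2 + 7*b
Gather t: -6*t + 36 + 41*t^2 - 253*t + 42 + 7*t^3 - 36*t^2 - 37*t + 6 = 7*t^3 + 5*t^2 - 296*t + 84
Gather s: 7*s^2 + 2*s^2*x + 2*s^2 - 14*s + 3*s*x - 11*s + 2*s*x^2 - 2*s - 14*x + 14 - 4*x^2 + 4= s^2*(2*x + 9) + s*(2*x^2 + 3*x - 27) - 4*x^2 - 14*x + 18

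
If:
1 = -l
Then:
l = -1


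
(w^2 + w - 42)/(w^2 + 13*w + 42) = (w - 6)/(w + 6)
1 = 1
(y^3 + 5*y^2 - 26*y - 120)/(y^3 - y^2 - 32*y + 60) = (y + 4)/(y - 2)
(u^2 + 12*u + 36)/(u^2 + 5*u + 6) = (u^2 + 12*u + 36)/(u^2 + 5*u + 6)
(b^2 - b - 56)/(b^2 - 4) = (b^2 - b - 56)/(b^2 - 4)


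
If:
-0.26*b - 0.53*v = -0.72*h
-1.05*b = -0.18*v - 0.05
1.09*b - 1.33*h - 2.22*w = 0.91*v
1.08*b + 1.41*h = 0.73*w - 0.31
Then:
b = 0.01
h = -0.14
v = -0.20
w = 0.17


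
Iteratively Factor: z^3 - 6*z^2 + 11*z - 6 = (z - 3)*(z^2 - 3*z + 2) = (z - 3)*(z - 2)*(z - 1)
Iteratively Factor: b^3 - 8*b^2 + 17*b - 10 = (b - 5)*(b^2 - 3*b + 2) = (b - 5)*(b - 2)*(b - 1)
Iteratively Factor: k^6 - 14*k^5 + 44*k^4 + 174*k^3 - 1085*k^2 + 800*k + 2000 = (k - 5)*(k^5 - 9*k^4 - k^3 + 169*k^2 - 240*k - 400) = (k - 5)*(k - 4)*(k^4 - 5*k^3 - 21*k^2 + 85*k + 100) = (k - 5)^2*(k - 4)*(k^3 - 21*k - 20) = (k - 5)^2*(k - 4)*(k + 1)*(k^2 - k - 20) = (k - 5)^3*(k - 4)*(k + 1)*(k + 4)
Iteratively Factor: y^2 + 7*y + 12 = (y + 4)*(y + 3)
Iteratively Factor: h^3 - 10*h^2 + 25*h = (h - 5)*(h^2 - 5*h) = (h - 5)^2*(h)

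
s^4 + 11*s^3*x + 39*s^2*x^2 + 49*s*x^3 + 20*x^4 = (s + x)^2*(s + 4*x)*(s + 5*x)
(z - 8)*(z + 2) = z^2 - 6*z - 16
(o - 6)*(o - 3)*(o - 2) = o^3 - 11*o^2 + 36*o - 36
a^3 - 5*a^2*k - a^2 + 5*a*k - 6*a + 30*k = (a - 3)*(a + 2)*(a - 5*k)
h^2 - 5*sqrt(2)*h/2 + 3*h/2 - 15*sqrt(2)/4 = (h + 3/2)*(h - 5*sqrt(2)/2)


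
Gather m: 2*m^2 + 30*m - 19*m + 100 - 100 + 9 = 2*m^2 + 11*m + 9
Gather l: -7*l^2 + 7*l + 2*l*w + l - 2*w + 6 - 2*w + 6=-7*l^2 + l*(2*w + 8) - 4*w + 12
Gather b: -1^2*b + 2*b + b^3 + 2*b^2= b^3 + 2*b^2 + b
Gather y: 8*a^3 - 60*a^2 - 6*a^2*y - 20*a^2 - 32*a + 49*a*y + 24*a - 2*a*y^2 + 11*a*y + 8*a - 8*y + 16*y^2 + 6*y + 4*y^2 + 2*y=8*a^3 - 80*a^2 + y^2*(20 - 2*a) + y*(-6*a^2 + 60*a)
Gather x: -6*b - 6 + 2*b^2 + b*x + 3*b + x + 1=2*b^2 - 3*b + x*(b + 1) - 5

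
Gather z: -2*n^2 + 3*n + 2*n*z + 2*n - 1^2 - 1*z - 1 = -2*n^2 + 5*n + z*(2*n - 1) - 2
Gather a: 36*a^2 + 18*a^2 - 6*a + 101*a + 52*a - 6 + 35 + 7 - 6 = 54*a^2 + 147*a + 30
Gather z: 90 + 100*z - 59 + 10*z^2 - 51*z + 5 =10*z^2 + 49*z + 36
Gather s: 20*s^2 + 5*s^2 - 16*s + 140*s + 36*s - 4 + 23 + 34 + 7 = 25*s^2 + 160*s + 60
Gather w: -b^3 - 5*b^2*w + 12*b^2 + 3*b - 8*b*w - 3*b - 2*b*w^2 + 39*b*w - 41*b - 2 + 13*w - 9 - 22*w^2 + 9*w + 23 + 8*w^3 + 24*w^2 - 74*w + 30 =-b^3 + 12*b^2 - 41*b + 8*w^3 + w^2*(2 - 2*b) + w*(-5*b^2 + 31*b - 52) + 42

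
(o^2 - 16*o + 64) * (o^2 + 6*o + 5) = o^4 - 10*o^3 - 27*o^2 + 304*o + 320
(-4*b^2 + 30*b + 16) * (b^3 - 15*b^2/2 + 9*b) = -4*b^5 + 60*b^4 - 245*b^3 + 150*b^2 + 144*b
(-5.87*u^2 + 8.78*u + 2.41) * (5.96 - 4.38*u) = 25.7106*u^3 - 73.4416*u^2 + 41.773*u + 14.3636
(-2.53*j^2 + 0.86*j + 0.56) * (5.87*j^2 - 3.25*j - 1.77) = -14.8511*j^4 + 13.2707*j^3 + 4.9703*j^2 - 3.3422*j - 0.9912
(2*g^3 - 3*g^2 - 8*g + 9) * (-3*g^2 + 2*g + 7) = -6*g^5 + 13*g^4 + 32*g^3 - 64*g^2 - 38*g + 63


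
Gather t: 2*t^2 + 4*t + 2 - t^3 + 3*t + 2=-t^3 + 2*t^2 + 7*t + 4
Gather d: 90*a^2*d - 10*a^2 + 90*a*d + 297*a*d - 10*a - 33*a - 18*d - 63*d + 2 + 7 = -10*a^2 - 43*a + d*(90*a^2 + 387*a - 81) + 9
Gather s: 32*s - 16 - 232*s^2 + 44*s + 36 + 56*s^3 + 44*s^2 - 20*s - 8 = 56*s^3 - 188*s^2 + 56*s + 12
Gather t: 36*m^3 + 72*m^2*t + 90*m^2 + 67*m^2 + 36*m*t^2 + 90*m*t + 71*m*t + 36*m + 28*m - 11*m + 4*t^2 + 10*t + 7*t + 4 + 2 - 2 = 36*m^3 + 157*m^2 + 53*m + t^2*(36*m + 4) + t*(72*m^2 + 161*m + 17) + 4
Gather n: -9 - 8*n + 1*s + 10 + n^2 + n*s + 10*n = n^2 + n*(s + 2) + s + 1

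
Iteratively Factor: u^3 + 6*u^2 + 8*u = (u + 4)*(u^2 + 2*u) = (u + 2)*(u + 4)*(u)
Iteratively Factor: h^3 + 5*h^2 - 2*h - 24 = (h + 4)*(h^2 + h - 6) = (h - 2)*(h + 4)*(h + 3)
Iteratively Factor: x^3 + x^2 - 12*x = (x)*(x^2 + x - 12) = x*(x + 4)*(x - 3)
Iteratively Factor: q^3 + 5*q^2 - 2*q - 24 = (q + 4)*(q^2 + q - 6) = (q + 3)*(q + 4)*(q - 2)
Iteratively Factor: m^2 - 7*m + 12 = (m - 4)*(m - 3)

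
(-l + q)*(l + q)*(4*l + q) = -4*l^3 - l^2*q + 4*l*q^2 + q^3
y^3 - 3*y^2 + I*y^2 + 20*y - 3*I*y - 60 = (y - 3)*(y - 4*I)*(y + 5*I)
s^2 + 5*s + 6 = (s + 2)*(s + 3)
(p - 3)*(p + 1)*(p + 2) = p^3 - 7*p - 6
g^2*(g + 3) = g^3 + 3*g^2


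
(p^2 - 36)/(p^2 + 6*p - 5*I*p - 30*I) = (p - 6)/(p - 5*I)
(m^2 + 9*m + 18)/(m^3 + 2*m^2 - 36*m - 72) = (m + 3)/(m^2 - 4*m - 12)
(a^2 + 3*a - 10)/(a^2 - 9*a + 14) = (a + 5)/(a - 7)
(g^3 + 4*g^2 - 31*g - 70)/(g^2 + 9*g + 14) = g - 5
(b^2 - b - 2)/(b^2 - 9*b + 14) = (b + 1)/(b - 7)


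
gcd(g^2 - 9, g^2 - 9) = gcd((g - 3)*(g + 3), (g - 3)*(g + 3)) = g^2 - 9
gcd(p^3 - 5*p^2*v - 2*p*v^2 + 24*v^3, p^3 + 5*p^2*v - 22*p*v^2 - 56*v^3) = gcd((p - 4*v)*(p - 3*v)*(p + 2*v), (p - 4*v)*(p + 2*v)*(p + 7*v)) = p^2 - 2*p*v - 8*v^2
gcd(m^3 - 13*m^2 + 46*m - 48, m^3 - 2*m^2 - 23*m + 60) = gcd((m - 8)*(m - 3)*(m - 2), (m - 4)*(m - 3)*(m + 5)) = m - 3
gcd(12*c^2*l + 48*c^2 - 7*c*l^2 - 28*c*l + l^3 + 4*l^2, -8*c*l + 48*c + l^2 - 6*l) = 1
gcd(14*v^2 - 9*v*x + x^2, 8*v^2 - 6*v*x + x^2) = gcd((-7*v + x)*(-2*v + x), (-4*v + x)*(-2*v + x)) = -2*v + x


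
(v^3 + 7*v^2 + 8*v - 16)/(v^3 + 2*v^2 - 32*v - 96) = (v - 1)/(v - 6)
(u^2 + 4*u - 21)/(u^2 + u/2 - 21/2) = 2*(u + 7)/(2*u + 7)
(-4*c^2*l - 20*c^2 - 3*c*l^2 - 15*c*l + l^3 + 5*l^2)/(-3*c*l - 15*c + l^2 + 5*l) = (4*c^2 + 3*c*l - l^2)/(3*c - l)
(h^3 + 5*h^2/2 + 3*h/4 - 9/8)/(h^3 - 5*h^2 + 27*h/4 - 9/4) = (4*h^2 + 12*h + 9)/(2*(2*h^2 - 9*h + 9))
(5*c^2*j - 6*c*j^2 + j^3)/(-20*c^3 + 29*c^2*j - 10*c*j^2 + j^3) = -j/(4*c - j)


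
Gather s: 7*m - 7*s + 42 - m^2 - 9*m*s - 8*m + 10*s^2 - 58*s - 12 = -m^2 - m + 10*s^2 + s*(-9*m - 65) + 30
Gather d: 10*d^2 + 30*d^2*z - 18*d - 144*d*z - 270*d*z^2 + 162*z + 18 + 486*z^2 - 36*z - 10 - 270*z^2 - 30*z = d^2*(30*z + 10) + d*(-270*z^2 - 144*z - 18) + 216*z^2 + 96*z + 8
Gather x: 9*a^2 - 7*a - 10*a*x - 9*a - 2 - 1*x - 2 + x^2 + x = 9*a^2 - 10*a*x - 16*a + x^2 - 4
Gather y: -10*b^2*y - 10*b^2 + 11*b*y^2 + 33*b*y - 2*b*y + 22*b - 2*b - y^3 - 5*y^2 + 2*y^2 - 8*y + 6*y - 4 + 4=-10*b^2 + 20*b - y^3 + y^2*(11*b - 3) + y*(-10*b^2 + 31*b - 2)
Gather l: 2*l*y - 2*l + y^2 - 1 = l*(2*y - 2) + y^2 - 1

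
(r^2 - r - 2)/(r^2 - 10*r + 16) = (r + 1)/(r - 8)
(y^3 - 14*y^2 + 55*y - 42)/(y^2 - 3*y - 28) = (y^2 - 7*y + 6)/(y + 4)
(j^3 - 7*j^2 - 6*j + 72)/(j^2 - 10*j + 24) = j + 3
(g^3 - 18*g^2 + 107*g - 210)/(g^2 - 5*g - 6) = (g^2 - 12*g + 35)/(g + 1)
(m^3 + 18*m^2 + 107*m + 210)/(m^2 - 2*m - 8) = (m^3 + 18*m^2 + 107*m + 210)/(m^2 - 2*m - 8)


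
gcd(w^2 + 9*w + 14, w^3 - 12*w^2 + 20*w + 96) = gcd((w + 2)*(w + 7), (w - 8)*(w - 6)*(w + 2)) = w + 2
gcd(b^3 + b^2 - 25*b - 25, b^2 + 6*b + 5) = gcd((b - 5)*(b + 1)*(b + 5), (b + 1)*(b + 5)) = b^2 + 6*b + 5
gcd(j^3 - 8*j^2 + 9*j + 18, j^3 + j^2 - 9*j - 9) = j^2 - 2*j - 3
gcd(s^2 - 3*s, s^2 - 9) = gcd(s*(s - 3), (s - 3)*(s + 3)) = s - 3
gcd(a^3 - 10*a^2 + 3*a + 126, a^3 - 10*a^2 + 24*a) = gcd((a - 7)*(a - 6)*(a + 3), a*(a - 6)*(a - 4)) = a - 6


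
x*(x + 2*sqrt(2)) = x^2 + 2*sqrt(2)*x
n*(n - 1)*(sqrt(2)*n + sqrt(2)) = sqrt(2)*n^3 - sqrt(2)*n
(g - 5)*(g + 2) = g^2 - 3*g - 10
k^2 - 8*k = k*(k - 8)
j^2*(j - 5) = j^3 - 5*j^2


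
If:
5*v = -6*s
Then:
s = -5*v/6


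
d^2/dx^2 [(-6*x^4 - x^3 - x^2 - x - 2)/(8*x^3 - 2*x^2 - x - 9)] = 2*(-152*x^6 - 1548*x^5 - 1518*x^4 - 673*x^3 - 3297*x^2 - 633*x - 38)/(512*x^9 - 384*x^8 - 96*x^7 - 1640*x^6 + 876*x^5 + 318*x^4 + 1835*x^3 - 513*x^2 - 243*x - 729)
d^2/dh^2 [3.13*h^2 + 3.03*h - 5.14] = 6.26000000000000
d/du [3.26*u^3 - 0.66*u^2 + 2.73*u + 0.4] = 9.78*u^2 - 1.32*u + 2.73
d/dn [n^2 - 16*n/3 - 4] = 2*n - 16/3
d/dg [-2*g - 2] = -2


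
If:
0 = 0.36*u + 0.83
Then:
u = -2.31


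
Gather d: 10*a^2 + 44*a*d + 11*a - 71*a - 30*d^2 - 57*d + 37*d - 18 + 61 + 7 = 10*a^2 - 60*a - 30*d^2 + d*(44*a - 20) + 50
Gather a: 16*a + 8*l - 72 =16*a + 8*l - 72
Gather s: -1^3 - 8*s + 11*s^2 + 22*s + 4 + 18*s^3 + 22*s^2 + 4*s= 18*s^3 + 33*s^2 + 18*s + 3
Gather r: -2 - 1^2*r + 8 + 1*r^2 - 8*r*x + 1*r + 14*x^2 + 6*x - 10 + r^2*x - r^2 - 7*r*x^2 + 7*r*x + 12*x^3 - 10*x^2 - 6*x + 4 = r^2*x + r*(-7*x^2 - x) + 12*x^3 + 4*x^2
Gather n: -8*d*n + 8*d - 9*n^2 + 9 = -8*d*n + 8*d - 9*n^2 + 9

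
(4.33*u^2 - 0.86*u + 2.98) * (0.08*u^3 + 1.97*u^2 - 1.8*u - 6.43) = 0.3464*u^5 + 8.4613*u^4 - 9.2498*u^3 - 20.4233*u^2 + 0.1658*u - 19.1614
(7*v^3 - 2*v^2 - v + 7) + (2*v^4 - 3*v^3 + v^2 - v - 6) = 2*v^4 + 4*v^3 - v^2 - 2*v + 1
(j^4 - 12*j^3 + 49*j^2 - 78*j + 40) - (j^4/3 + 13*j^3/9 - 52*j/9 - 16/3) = 2*j^4/3 - 121*j^3/9 + 49*j^2 - 650*j/9 + 136/3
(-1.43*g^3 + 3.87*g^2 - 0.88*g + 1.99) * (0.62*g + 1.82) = -0.8866*g^4 - 0.2032*g^3 + 6.4978*g^2 - 0.3678*g + 3.6218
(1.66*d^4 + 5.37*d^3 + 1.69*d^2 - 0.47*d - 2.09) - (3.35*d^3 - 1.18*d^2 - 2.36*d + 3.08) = 1.66*d^4 + 2.02*d^3 + 2.87*d^2 + 1.89*d - 5.17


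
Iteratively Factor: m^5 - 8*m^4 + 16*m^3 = (m - 4)*(m^4 - 4*m^3) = m*(m - 4)*(m^3 - 4*m^2) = m^2*(m - 4)*(m^2 - 4*m) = m^2*(m - 4)^2*(m)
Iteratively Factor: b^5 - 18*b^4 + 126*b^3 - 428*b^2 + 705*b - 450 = (b - 3)*(b^4 - 15*b^3 + 81*b^2 - 185*b + 150) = (b - 5)*(b - 3)*(b^3 - 10*b^2 + 31*b - 30) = (b - 5)*(b - 3)*(b - 2)*(b^2 - 8*b + 15) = (b - 5)*(b - 3)^2*(b - 2)*(b - 5)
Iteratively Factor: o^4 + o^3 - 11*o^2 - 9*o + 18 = (o - 1)*(o^3 + 2*o^2 - 9*o - 18) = (o - 3)*(o - 1)*(o^2 + 5*o + 6) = (o - 3)*(o - 1)*(o + 3)*(o + 2)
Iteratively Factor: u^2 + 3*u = (u + 3)*(u)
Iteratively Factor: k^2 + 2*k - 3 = (k + 3)*(k - 1)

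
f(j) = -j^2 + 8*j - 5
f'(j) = 8 - 2*j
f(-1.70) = -21.49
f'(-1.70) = 11.40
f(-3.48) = -44.95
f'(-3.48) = 14.96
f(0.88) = 1.27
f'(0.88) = 6.24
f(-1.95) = -24.40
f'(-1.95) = 11.90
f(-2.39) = -29.83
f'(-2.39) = 12.78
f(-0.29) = -7.40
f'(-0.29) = 8.58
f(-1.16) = -15.63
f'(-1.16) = 10.32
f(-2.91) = -36.75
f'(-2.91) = 13.82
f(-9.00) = -158.00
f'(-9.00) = 26.00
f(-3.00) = -38.00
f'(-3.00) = 14.00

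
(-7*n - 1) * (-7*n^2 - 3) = 49*n^3 + 7*n^2 + 21*n + 3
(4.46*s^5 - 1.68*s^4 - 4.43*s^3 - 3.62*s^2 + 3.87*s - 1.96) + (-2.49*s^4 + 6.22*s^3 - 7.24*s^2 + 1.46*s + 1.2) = 4.46*s^5 - 4.17*s^4 + 1.79*s^3 - 10.86*s^2 + 5.33*s - 0.76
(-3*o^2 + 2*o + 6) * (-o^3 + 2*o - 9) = 3*o^5 - 2*o^4 - 12*o^3 + 31*o^2 - 6*o - 54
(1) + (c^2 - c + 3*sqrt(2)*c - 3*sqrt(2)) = c^2 - c + 3*sqrt(2)*c - 3*sqrt(2) + 1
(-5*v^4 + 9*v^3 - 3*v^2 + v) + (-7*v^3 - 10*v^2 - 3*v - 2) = -5*v^4 + 2*v^3 - 13*v^2 - 2*v - 2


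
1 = 1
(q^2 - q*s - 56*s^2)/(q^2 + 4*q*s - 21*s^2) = (q - 8*s)/(q - 3*s)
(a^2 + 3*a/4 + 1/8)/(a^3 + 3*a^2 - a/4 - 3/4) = (4*a + 1)/(2*(2*a^2 + 5*a - 3))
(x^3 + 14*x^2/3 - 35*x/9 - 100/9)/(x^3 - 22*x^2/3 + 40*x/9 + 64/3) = (3*x^2 + 10*x - 25)/(3*x^2 - 26*x + 48)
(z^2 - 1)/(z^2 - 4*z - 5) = (z - 1)/(z - 5)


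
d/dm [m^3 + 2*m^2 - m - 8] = 3*m^2 + 4*m - 1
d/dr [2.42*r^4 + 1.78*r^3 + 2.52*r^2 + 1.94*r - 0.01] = 9.68*r^3 + 5.34*r^2 + 5.04*r + 1.94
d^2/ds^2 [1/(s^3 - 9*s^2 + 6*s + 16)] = 6*((3 - s)*(s^3 - 9*s^2 + 6*s + 16) + 3*(s^2 - 6*s + 2)^2)/(s^3 - 9*s^2 + 6*s + 16)^3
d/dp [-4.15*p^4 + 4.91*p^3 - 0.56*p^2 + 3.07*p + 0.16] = -16.6*p^3 + 14.73*p^2 - 1.12*p + 3.07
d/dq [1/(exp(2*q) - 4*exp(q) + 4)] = 2*(2 - exp(q))*exp(q)/(exp(2*q) - 4*exp(q) + 4)^2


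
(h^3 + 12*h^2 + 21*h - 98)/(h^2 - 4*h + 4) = (h^2 + 14*h + 49)/(h - 2)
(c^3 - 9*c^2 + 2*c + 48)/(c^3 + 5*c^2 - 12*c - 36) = (c - 8)/(c + 6)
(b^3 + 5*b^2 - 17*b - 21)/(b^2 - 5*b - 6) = (b^2 + 4*b - 21)/(b - 6)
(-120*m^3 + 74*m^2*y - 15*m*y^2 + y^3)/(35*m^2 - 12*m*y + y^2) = (24*m^2 - 10*m*y + y^2)/(-7*m + y)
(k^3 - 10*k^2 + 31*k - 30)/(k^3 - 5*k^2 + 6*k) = (k - 5)/k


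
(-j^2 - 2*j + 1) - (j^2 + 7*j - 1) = -2*j^2 - 9*j + 2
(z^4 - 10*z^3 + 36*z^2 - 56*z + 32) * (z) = z^5 - 10*z^4 + 36*z^3 - 56*z^2 + 32*z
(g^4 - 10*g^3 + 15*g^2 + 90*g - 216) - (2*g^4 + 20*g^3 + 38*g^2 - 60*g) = -g^4 - 30*g^3 - 23*g^2 + 150*g - 216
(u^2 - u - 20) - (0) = u^2 - u - 20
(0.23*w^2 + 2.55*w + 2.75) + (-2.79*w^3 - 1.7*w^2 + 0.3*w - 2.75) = -2.79*w^3 - 1.47*w^2 + 2.85*w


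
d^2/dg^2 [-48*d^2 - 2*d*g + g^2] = 2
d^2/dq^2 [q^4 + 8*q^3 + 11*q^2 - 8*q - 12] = 12*q^2 + 48*q + 22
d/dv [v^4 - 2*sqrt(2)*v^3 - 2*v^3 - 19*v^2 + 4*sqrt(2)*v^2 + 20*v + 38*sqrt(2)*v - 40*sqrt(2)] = 4*v^3 - 6*sqrt(2)*v^2 - 6*v^2 - 38*v + 8*sqrt(2)*v + 20 + 38*sqrt(2)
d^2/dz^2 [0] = 0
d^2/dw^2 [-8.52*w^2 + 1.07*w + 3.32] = -17.0400000000000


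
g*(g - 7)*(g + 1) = g^3 - 6*g^2 - 7*g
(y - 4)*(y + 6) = y^2 + 2*y - 24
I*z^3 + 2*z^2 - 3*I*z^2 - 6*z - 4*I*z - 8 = (z - 4)*(z - 2*I)*(I*z + I)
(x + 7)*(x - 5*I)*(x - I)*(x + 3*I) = x^4 + 7*x^3 - 3*I*x^3 + 13*x^2 - 21*I*x^2 + 91*x - 15*I*x - 105*I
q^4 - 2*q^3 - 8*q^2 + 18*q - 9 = (q - 3)*(q - 1)^2*(q + 3)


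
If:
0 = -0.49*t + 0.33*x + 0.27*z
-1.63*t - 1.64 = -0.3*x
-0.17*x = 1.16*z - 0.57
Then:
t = -1.58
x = -3.12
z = 0.95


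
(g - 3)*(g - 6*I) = g^2 - 3*g - 6*I*g + 18*I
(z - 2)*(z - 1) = z^2 - 3*z + 2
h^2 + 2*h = h*(h + 2)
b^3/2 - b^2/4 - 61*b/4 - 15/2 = (b/2 + 1/4)*(b - 6)*(b + 5)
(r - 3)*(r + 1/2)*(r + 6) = r^3 + 7*r^2/2 - 33*r/2 - 9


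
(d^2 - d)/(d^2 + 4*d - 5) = d/(d + 5)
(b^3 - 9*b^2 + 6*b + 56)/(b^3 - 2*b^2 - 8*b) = (b - 7)/b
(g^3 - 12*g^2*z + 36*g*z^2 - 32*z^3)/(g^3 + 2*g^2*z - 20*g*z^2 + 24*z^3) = (g - 8*z)/(g + 6*z)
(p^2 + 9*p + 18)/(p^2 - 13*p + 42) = (p^2 + 9*p + 18)/(p^2 - 13*p + 42)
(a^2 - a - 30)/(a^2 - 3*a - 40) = (a - 6)/(a - 8)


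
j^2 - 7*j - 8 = (j - 8)*(j + 1)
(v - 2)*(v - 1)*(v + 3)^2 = v^4 + 3*v^3 - 7*v^2 - 15*v + 18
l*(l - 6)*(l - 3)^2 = l^4 - 12*l^3 + 45*l^2 - 54*l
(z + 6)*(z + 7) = z^2 + 13*z + 42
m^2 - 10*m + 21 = (m - 7)*(m - 3)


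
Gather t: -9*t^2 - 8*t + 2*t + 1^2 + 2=-9*t^2 - 6*t + 3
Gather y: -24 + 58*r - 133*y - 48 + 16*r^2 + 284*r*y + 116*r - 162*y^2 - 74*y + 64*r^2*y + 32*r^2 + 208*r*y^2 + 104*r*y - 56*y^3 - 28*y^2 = 48*r^2 + 174*r - 56*y^3 + y^2*(208*r - 190) + y*(64*r^2 + 388*r - 207) - 72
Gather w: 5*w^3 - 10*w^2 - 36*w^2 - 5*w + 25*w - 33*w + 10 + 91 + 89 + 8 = 5*w^3 - 46*w^2 - 13*w + 198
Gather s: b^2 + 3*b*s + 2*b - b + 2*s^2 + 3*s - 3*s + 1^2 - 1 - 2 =b^2 + 3*b*s + b + 2*s^2 - 2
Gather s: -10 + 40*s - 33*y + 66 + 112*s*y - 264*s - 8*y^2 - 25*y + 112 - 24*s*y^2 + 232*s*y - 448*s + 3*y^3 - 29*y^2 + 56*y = s*(-24*y^2 + 344*y - 672) + 3*y^3 - 37*y^2 - 2*y + 168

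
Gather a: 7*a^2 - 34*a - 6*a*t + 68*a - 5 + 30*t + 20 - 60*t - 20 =7*a^2 + a*(34 - 6*t) - 30*t - 5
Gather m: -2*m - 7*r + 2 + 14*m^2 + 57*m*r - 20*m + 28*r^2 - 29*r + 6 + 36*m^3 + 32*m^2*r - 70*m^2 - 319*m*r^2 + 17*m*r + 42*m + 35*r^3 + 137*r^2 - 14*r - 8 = 36*m^3 + m^2*(32*r - 56) + m*(-319*r^2 + 74*r + 20) + 35*r^3 + 165*r^2 - 50*r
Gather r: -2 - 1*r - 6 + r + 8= 0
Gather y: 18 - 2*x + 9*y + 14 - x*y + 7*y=-2*x + y*(16 - x) + 32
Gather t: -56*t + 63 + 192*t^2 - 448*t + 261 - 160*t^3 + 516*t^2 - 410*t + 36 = -160*t^3 + 708*t^2 - 914*t + 360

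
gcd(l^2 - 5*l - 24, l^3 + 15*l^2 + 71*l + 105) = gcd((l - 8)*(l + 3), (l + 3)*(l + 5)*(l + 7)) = l + 3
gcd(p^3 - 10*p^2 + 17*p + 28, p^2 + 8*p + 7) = p + 1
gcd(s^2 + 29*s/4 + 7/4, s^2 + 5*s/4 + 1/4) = s + 1/4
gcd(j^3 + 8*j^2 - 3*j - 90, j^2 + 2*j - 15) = j^2 + 2*j - 15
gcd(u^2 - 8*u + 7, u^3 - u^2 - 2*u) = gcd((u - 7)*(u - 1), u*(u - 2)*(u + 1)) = 1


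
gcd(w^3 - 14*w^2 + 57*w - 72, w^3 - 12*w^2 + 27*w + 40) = w - 8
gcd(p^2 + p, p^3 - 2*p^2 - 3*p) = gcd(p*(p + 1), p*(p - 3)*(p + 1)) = p^2 + p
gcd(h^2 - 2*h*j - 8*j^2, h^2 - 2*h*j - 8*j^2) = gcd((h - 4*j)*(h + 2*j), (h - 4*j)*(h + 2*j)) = h^2 - 2*h*j - 8*j^2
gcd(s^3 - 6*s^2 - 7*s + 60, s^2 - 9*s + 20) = s^2 - 9*s + 20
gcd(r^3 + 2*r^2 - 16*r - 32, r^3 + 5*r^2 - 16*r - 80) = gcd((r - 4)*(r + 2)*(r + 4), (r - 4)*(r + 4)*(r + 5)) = r^2 - 16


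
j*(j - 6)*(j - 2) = j^3 - 8*j^2 + 12*j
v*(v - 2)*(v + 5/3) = v^3 - v^2/3 - 10*v/3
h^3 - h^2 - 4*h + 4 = (h - 2)*(h - 1)*(h + 2)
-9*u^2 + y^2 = (-3*u + y)*(3*u + y)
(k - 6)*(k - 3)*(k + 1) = k^3 - 8*k^2 + 9*k + 18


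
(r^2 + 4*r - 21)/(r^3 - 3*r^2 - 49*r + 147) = 1/(r - 7)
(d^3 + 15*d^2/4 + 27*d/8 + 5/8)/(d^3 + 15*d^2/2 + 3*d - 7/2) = (8*d^2 + 22*d + 5)/(4*(2*d^2 + 13*d - 7))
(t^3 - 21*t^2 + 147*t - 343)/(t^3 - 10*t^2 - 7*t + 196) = (t - 7)/(t + 4)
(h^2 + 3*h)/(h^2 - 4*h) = (h + 3)/(h - 4)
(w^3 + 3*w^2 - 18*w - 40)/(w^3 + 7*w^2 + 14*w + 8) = (w^2 + w - 20)/(w^2 + 5*w + 4)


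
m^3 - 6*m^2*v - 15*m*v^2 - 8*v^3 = (m - 8*v)*(m + v)^2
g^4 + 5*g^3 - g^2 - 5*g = g*(g - 1)*(g + 1)*(g + 5)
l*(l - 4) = l^2 - 4*l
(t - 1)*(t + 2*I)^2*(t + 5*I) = t^4 - t^3 + 9*I*t^3 - 24*t^2 - 9*I*t^2 + 24*t - 20*I*t + 20*I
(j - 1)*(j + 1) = j^2 - 1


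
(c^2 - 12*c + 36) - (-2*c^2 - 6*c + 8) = 3*c^2 - 6*c + 28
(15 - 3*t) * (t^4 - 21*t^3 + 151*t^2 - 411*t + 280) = -3*t^5 + 78*t^4 - 768*t^3 + 3498*t^2 - 7005*t + 4200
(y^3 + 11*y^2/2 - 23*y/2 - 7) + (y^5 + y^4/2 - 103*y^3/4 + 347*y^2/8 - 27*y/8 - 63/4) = y^5 + y^4/2 - 99*y^3/4 + 391*y^2/8 - 119*y/8 - 91/4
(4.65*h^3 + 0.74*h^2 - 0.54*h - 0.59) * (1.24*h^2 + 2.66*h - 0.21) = 5.766*h^5 + 13.2866*h^4 + 0.3223*h^3 - 2.3234*h^2 - 1.456*h + 0.1239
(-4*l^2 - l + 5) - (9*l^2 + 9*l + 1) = -13*l^2 - 10*l + 4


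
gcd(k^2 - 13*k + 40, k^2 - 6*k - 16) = k - 8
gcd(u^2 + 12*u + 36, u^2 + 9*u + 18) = u + 6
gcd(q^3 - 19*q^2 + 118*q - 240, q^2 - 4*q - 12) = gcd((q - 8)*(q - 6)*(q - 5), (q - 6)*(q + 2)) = q - 6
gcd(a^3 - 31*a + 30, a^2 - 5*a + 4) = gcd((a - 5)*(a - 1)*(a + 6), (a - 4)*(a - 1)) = a - 1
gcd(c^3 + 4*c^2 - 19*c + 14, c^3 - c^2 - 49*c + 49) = c^2 + 6*c - 7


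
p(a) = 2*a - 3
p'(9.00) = 2.00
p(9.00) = 15.00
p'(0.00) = 2.00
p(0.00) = -3.00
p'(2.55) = 2.00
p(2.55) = 2.10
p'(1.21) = 2.00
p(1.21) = -0.58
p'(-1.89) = 2.00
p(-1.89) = -6.78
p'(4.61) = 2.00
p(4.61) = 6.22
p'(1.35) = 2.00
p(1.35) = -0.30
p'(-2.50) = 2.00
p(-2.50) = -8.00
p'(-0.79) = 2.00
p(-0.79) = -4.58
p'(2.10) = 2.00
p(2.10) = 1.20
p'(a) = 2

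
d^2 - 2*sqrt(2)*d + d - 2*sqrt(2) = (d + 1)*(d - 2*sqrt(2))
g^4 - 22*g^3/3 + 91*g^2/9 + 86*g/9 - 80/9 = (g - 5)*(g - 8/3)*(g - 2/3)*(g + 1)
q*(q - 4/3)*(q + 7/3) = q^3 + q^2 - 28*q/9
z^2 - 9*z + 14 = (z - 7)*(z - 2)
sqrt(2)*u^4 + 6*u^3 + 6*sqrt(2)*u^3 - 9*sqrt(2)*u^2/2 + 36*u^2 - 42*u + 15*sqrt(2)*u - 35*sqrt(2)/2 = (u - 1)*(u + 7)*(u + 5*sqrt(2)/2)*(sqrt(2)*u + 1)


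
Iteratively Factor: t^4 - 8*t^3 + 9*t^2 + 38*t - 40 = (t - 5)*(t^3 - 3*t^2 - 6*t + 8) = (t - 5)*(t - 4)*(t^2 + t - 2) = (t - 5)*(t - 4)*(t - 1)*(t + 2)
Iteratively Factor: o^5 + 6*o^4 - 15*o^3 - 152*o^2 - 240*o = (o)*(o^4 + 6*o^3 - 15*o^2 - 152*o - 240) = o*(o + 3)*(o^3 + 3*o^2 - 24*o - 80) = o*(o + 3)*(o + 4)*(o^2 - o - 20) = o*(o + 3)*(o + 4)^2*(o - 5)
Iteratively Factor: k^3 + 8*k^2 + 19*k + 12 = (k + 1)*(k^2 + 7*k + 12) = (k + 1)*(k + 3)*(k + 4)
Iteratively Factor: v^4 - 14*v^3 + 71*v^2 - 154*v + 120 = (v - 3)*(v^3 - 11*v^2 + 38*v - 40) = (v - 4)*(v - 3)*(v^2 - 7*v + 10) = (v - 5)*(v - 4)*(v - 3)*(v - 2)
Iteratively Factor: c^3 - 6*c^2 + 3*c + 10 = (c - 2)*(c^2 - 4*c - 5) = (c - 2)*(c + 1)*(c - 5)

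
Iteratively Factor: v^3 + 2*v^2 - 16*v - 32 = (v - 4)*(v^2 + 6*v + 8) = (v - 4)*(v + 2)*(v + 4)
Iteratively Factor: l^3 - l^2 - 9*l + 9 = (l - 1)*(l^2 - 9) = (l - 1)*(l + 3)*(l - 3)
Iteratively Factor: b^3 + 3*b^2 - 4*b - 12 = (b + 3)*(b^2 - 4) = (b + 2)*(b + 3)*(b - 2)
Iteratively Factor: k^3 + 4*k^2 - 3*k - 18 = (k - 2)*(k^2 + 6*k + 9) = (k - 2)*(k + 3)*(k + 3)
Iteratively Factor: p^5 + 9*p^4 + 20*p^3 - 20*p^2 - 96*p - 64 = (p + 4)*(p^4 + 5*p^3 - 20*p - 16) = (p + 1)*(p + 4)*(p^3 + 4*p^2 - 4*p - 16) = (p - 2)*(p + 1)*(p + 4)*(p^2 + 6*p + 8) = (p - 2)*(p + 1)*(p + 4)^2*(p + 2)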